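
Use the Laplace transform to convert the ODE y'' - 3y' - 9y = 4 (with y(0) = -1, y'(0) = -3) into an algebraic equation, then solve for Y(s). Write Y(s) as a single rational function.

Transform both sides with L{·}.
With L{y''} = s^2 Y - s·y(0) - y'(0) and L{y'} = sY - y(0), with y(0) = -1, y'(0) = -3: the LHS transforms to (s^2 - 3*s - 9)Y - (-s).
The right side is L{4} = 4/s.
So (s^2 - 3*s - 9)Y = 4/s + (-s).
Divide through and combine into a single rational function.

Y(s) = (-s^2 + 4)/(s^3 - 3*s^2 - 9*s)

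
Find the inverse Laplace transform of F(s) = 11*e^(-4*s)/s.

Heaviside(t - 4)*(11)

The factor e^(-4s) signals a time shift by c = 4 (second shifting theorem).
L{11} = 11/s, so L^-1{11/s} = 11.
Hence the inverse is u(t - 4) times that function evaluated at t - 4.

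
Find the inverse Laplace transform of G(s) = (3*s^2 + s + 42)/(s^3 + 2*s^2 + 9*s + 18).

Factor the denominator: s^3 + 2*s^2 + 9*s + 18 = (s + 2)*(s^2 + 9).
Partial fraction decomposition gives [4/(s + 2)] + [-s/(s^2 + 9)] + [3/(s^2 + 9)].
Invert each term: 4/(s + 2) ↔ 4e^(-2t); -1·s/(s^2 + 9) ↔ -cos(3t); 1·3/(s^2 + 9) ↔ sin(3t).

sin(3*t) - cos(3*t) + 4*exp(-2*t)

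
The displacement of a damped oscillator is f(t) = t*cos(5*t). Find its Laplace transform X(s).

X(s) = (s - 5)*(s + 5)/(s^2 + 25)^2

L{cos(5t)} = s/(s^2 + 25).
Then apply L{t·g(t)} = -d/ds[G(s)] with G(s) = s/(s^2 + 25):
differentiating 1 time and applying the sign gives (s - 5)*(s + 5)/(s^2 + 25)^2.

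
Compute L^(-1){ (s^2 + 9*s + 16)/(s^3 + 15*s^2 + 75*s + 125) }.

-2*t^2*exp(-5*t) - t*exp(-5*t) + exp(-5*t)

Factor the denominator: s^3 + 15*s^2 + 75*s + 125 = (s + 5)^3.
Partial fraction decomposition gives [1/(s + 5)] + [-1/(s + 5)^2] + [-4/(s + 5)^3].
Invert each term: 1/(s + 5) ↔ e^(-5t); -1/(s + 5)^2 ↔ -t·e^(-5t); -4/(s + 5)^3 ↔ (-2)t^2·e^(-5t).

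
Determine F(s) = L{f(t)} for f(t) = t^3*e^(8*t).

L{t^3} = 3!/s^4 = 6/s^4.
By the first shifting theorem, multiplying by e^(8t) replaces s with s - 8.

F(s) = 6/(s - 8)^4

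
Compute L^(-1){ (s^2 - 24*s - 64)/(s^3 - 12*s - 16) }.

2*t*exp(-2*t) - 4*exp(4*t) + 5*exp(-2*t)

Factor the denominator: s^3 - 12*s - 16 = (s - 4)*(s + 2)^2.
Partial fraction decomposition gives [5/(s + 2)] + [2/(s + 2)^2] + [-4/(s - 4)].
Invert each term: 5/(s + 2) ↔ 5e^(-2t); 2/(s + 2)^2 ↔ 2t·e^(-2t); -4/(s - 4) ↔ -4e^(4t).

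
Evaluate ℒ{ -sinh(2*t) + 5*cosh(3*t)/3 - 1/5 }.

The transform is linear, so treat each term independently.
L{-1/5} = (-1/5)/s; (5/3)·[L{cosh(3t)} = s/(s^2 - 9)]; (-1)·[L{sinh(2t)} = 2/(s^2 - 4)].

5*s/(3*(s^2 - 9)) - 2/(s^2 - 4) - 1/(5*s)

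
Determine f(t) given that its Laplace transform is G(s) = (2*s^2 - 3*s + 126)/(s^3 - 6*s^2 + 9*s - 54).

Factor the denominator: s^3 - 6*s^2 + 9*s - 54 = (s - 6)*(s^2 + 9).
Partial fraction decomposition gives [4/(s - 6)] + [-2*s/(s^2 + 9)] + [-15/(s^2 + 9)].
Invert each term: 4/(s - 6) ↔ 4e^(6t); -2·s/(s^2 + 9) ↔ -2cos(3t); -5·3/(s^2 + 9) ↔ -5sin(3t).

f(t) = 4*exp(6*t) - 5*sin(3*t) - 2*cos(3*t)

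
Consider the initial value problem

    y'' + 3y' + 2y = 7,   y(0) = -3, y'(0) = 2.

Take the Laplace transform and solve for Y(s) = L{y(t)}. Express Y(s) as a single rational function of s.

Y(s) = (-3*s^2 - 7*s + 7)/(s^3 + 3*s^2 + 2*s)

Laplace-transform each side.
Using L{y''} = s^2 Y - s·y(0) - y'(0) and L{y'} = sY - y(0), with y(0) = -3, y'(0) = 2, the left side becomes (s^2 + 3*s + 2)Y - (-3*s - 7).
The right side is L{7} = 7/s.
So (s^2 + 3*s + 2)Y = 7/s + (-3*s - 7).
Isolate Y and clear denominators.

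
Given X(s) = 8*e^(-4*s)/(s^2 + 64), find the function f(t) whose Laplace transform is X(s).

f(t) = Heaviside(t - 4)*(sin(8*t - 32))

The factor e^(-4s) signals a time shift by c = 4 (second shifting theorem).
L{sin(8t)} = 8/(s^2 + 64), so L^-1{8/(s^2 + 64)} = sin(8*t).
Hence the inverse is u(t - 4) times that function evaluated at t - 4.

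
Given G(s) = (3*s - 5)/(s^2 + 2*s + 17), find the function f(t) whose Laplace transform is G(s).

Complete the square in the denominator: s^2 + 2*s + 17 = (s + 1)^2 + 4^2.
Split the numerator to match: 3*s - 5 = 3·(s + 1) - 2·4.
Invert each term: 3·(s + 1)/((s + 1)^2 + 16) ↔ 3e^(-t)cos(4t); -2·4/((s + 1)^2 + 16) ↔ -2e^(-t)sin(4t).

f(t) = -2*exp(-t)*sin(4*t) + 3*exp(-t)*cos(4*t)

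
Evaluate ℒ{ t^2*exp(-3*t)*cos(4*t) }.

L{cos(4t)} = s/(s^2 + 16).
Multiplying by e^(-3t) shifts s → s + 3, so L{exp(-3*t)*cos(4*t)} = (s + 3)/((s + 3)^2 + 16).
Then apply L{t^2·g(t)} = (-1)^2 d^2/ds^2[G(s)] with G(s) = (s + 3)/((s + 3)^2 + 16):
differentiating 2 times and applying the sign gives 2*(s + 3)*(s^2 + 6*s - 39)/(s^2 + 6*s + 25)^3.

2*(s + 3)*(s^2 + 6*s - 39)/(s^2 + 6*s + 25)^3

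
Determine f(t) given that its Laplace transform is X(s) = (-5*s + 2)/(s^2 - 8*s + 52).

Complete the square in the denominator: s^2 - 8*s + 52 = (s - 4)^2 + 6^2.
Split the numerator to match: -5*s + 2 = -5·(s - 4) - 3·6.
Invert each term: -5·(s - 4)/((s - 4)^2 + 36) ↔ -5e^(4t)cos(6t); -3·6/((s - 4)^2 + 36) ↔ -3e^(4t)sin(6t).

f(t) = -3*exp(4*t)*sin(6*t) - 5*exp(4*t)*cos(6*t)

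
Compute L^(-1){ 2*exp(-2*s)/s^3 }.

Heaviside(t - 2)*((t - 2)^2)

The factor e^(-2s) signals a time shift by c = 2 (second shifting theorem).
L{t^2} = 2!/s^3 = 2/s^3, so L^-1{2/s^3} = t^2.
Hence the inverse is u(t - 2) times that function evaluated at t - 2.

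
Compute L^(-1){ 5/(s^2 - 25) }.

sinh(5*t)

Since L{sinh(5t)} = 5/(s^2 - 25), the inverse is sinh(5*t).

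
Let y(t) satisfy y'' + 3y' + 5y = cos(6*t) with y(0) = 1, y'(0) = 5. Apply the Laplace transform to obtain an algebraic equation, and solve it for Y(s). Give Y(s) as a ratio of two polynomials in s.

Y(s) = (s^3 + 8*s^2 + 37*s + 288)/(s^4 + 3*s^3 + 41*s^2 + 108*s + 180)

Laplace-transform each side.
With L{y''} = s^2 Y - s·y(0) - y'(0) and L{y'} = sY - y(0), with y(0) = 1, y'(0) = 5: the LHS transforms to (s^2 + 3*s + 5)Y - (s + 8).
The right side is L{cos(6*t)} = s/(s^2 + 36).
So (s^2 + 3*s + 5)Y = s/(s^2 + 36) + (s + 8).
Divide through and combine into a single rational function.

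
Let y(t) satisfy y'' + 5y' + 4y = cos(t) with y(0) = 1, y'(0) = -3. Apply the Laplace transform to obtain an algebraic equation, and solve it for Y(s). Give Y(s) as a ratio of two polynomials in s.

Y(s) = (s^3 + 2*s^2 + 2*s + 2)/(s^4 + 5*s^3 + 5*s^2 + 5*s + 4)

Apply the Laplace transform to the equation.
Using L{y''} = s^2 Y - s·y(0) - y'(0) and L{y'} = sY - y(0), with y(0) = 1, y'(0) = -3, the left side becomes (s^2 + 5*s + 4)Y - (s + 2).
The right side is L{cos(t)} = s/(s^2 + 1).
So (s^2 + 5*s + 4)Y = s/(s^2 + 1) + (s + 2).
Solve for Y(s) and write it as one ratio of polynomials.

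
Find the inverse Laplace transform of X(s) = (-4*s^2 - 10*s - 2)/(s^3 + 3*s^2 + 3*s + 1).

Factor the denominator: s^3 + 3*s^2 + 3*s + 1 = (s + 1)^3.
Partial fraction decomposition gives [-4/(s + 1)] + [-2/(s + 1)^2] + [4/(s + 1)^3].
Invert each term: -4/(s + 1) ↔ -4e^(-t); -2/(s + 1)^2 ↔ -2t·e^(-t); 4/(s + 1)^3 ↔ (2)t^2·e^(-t).

2*t^2*exp(-t) - 2*t*exp(-t) - 4*exp(-t)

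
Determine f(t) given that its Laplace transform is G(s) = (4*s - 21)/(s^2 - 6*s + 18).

Complete the square in the denominator: s^2 - 6*s + 18 = (s - 3)^2 + 3^2.
Split the numerator to match: 4*s - 21 = 4·(s - 3) - 3·3.
Invert each term: 4·(s - 3)/((s - 3)^2 + 9) ↔ 4e^(3t)cos(3t); -3·3/((s - 3)^2 + 9) ↔ -3e^(3t)sin(3t).

f(t) = -3*exp(3*t)*sin(3*t) + 4*exp(3*t)*cos(3*t)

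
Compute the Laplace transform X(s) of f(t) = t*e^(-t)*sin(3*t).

X(s) = 6*(s + 1)/(s^2 + 2*s + 10)^2

L{sin(3t)} = 3/(s^2 + 9).
Multiplying by e^(-t) shifts s → s + 1, so L{e^(-t)*sin(3*t)} = 3/((s + 1)^2 + 9).
Then apply L{t·g(t)} = -d/ds[G(s)] with G(s) = 3/((s + 1)^2 + 9):
differentiating 1 time and applying the sign gives 6*(s + 1)/(s^2 + 2*s + 10)^2.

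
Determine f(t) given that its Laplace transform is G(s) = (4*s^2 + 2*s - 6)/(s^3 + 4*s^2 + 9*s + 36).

Factor the denominator: s^3 + 4*s^2 + 9*s + 36 = (s + 4)*(s^2 + 9).
Partial fraction decomposition gives [2/(s + 4)] + [2*s/(s^2 + 9)] + [-6/(s^2 + 9)].
Invert each term: 2/(s + 4) ↔ 2e^(-4t); 2·s/(s^2 + 9) ↔ 2cos(3t); -2·3/(s^2 + 9) ↔ -2sin(3t).

f(t) = -2*sin(3*t) + 2*cos(3*t) + 2*exp(-4*t)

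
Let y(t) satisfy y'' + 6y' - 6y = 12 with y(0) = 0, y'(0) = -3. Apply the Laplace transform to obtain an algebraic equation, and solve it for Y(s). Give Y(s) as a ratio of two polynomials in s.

Transform both sides with L{·}.
The derivative rules (L{y''} = s^2 Y - s·y(0) - y'(0) and L{y'} = sY - y(0), with y(0) = 0, y'(0) = -3) turn the left side into (s^2 + 6*s - 6)Y - (-3).
The right side is L{12} = 12/s.
So (s^2 + 6*s - 6)Y = 12/s + (-3).
Divide through and combine into a single rational function.

Y(s) = (-3*s + 12)/(s^3 + 6*s^2 - 6*s)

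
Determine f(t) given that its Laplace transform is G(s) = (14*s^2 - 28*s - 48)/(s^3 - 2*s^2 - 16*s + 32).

Factor the denominator: s^3 - 2*s^2 - 16*s + 32 = (s - 4)*(s - 2)*(s + 4).
Partial fraction decomposition gives [4/(s - 2)] + [6/(s + 4)] + [4/(s - 4)].
Invert each term: 4/(s - 2) ↔ 4e^(2t); 6/(s + 4) ↔ 6e^(-4t); 4/(s - 4) ↔ 4e^(4t).

f(t) = 4*exp(4*t) + 4*exp(2*t) + 6*exp(-4*t)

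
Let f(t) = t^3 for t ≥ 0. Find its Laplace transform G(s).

G(s) = 6/s^4

L{t^3} = 3!/s^4 = 6/s^4.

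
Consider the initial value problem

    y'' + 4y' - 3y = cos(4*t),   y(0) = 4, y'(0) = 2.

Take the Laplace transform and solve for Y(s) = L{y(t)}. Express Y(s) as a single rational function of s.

Y(s) = (4*s^3 + 18*s^2 + 65*s + 288)/(s^4 + 4*s^3 + 13*s^2 + 64*s - 48)

Laplace-transform each side.
With L{y''} = s^2 Y - s·y(0) - y'(0) and L{y'} = sY - y(0), with y(0) = 4, y'(0) = 2: the LHS transforms to (s^2 + 4*s - 3)Y - (4*s + 18).
The right side is L{cos(4*t)} = s/(s^2 + 16).
So (s^2 + 4*s - 3)Y = s/(s^2 + 16) + (4*s + 18).
Divide through and combine into a single rational function.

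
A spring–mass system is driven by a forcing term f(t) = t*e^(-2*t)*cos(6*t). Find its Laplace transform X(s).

X(s) = (s - 4)*(s + 8)/(s^2 + 4*s + 40)^2

L{cos(6t)} = s/(s^2 + 36).
Multiplying by e^(-2t) shifts s → s + 2, so L{e^(-2*t)*cos(6*t)} = (s + 2)/((s + 2)^2 + 36).
Then apply L{t·g(t)} = -d/ds[G(s)] with G(s) = (s + 2)/((s + 2)^2 + 36):
differentiating 1 time and applying the sign gives (s - 4)*(s + 8)/(s^2 + 4*s + 40)^2.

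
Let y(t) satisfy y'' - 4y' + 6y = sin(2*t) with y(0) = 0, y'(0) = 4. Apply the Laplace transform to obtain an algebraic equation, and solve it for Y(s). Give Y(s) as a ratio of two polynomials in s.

Transform both sides with L{·}.
The derivative rules (L{y''} = s^2 Y - s·y(0) - y'(0) and L{y'} = sY - y(0), with y(0) = 0, y'(0) = 4) turn the left side into (s^2 - 4*s + 6)Y - (4).
The right side is L{sin(2*t)} = 2/(s^2 + 4).
So (s^2 - 4*s + 6)Y = 2/(s^2 + 4) + (4).
Isolate Y and clear denominators.

Y(s) = (4*s^2 + 18)/(s^4 - 4*s^3 + 10*s^2 - 16*s + 24)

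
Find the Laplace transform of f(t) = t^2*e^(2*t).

L{e^(2t)} = 1/(s - 2).
Then apply L{t^2·g(t)} = (-1)^2 d^2/ds^2[H(s)] with H(s) = 1/(s - 2):
differentiating 2 times and applying the sign gives 2/(s - 2)^3.

2/(s - 2)^3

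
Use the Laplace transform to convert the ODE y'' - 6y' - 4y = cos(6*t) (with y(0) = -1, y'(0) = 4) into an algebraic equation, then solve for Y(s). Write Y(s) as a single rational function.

Y(s) = (-s^3 + 10*s^2 - 35*s + 360)/(s^4 - 6*s^3 + 32*s^2 - 216*s - 144)

Laplace-transform each side.
With L{y''} = s^2 Y - s·y(0) - y'(0) and L{y'} = sY - y(0), with y(0) = -1, y'(0) = 4: the LHS transforms to (s^2 - 6*s - 4)Y - (-s + 10).
The right side is L{cos(6*t)} = s/(s^2 + 36).
So (s^2 - 6*s - 4)Y = s/(s^2 + 36) + (-s + 10).
Divide through and combine into a single rational function.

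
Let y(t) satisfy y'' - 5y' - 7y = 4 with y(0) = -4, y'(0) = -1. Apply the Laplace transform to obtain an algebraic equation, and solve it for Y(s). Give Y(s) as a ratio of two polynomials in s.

Y(s) = (-4*s^2 + 19*s + 4)/(s^3 - 5*s^2 - 7*s)

Take the Laplace transform of both sides.
The derivative rules (L{y''} = s^2 Y - s·y(0) - y'(0) and L{y'} = sY - y(0), with y(0) = -4, y'(0) = -1) turn the left side into (s^2 - 5*s - 7)Y - (-4*s + 19).
The right side is L{4} = 4/s.
So (s^2 - 5*s - 7)Y = 4/s + (-4*s + 19).
Divide through and combine into a single rational function.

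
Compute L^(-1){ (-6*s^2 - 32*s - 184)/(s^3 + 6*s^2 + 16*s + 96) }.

Factor the denominator: s^3 + 6*s^2 + 16*s + 96 = (s + 6)*(s^2 + 16).
Partial fraction decomposition gives [-4/(s + 6)] + [-2*s/(s^2 + 16)] + [-20/(s^2 + 16)].
Invert each term: -4/(s + 6) ↔ -4e^(-6t); -2·s/(s^2 + 16) ↔ -2cos(4t); -5·4/(s^2 + 16) ↔ -5sin(4t).

-5*sin(4*t) - 2*cos(4*t) - 4*exp(-6*t)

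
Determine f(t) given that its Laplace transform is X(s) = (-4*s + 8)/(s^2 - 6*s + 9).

f(t) = -4*t*exp(3*t) - 4*exp(3*t)

Factor the denominator: s^2 - 6*s + 9 = (s - 3)^2.
Partial fraction decomposition gives [-4/(s - 3)] + [-4/(s - 3)^2].
Invert each term: -4/(s - 3) ↔ -4e^(3t); -4/(s - 3)^2 ↔ -4t·e^(3t).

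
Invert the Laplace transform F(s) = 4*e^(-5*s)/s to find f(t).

The factor e^(-5s) signals a time shift by c = 5 (second shifting theorem).
L{4} = 4/s, so L^-1{4/s} = 4.
Hence the inverse is u(t - 5) times that function evaluated at t - 5.

f(t) = Heaviside(t - 5)*(4)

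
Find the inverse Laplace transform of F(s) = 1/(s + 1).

Since L{e^(-t)} = 1/(s + 1), the inverse is e^(-t).

exp(-t)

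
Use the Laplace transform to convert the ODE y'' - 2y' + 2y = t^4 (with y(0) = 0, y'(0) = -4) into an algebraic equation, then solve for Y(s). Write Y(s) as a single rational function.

Y(s) = (-4*s^5 + 24)/(s^7 - 2*s^6 + 2*s^5)

Apply the Laplace transform to the equation.
Using L{y''} = s^2 Y - s·y(0) - y'(0) and L{y'} = sY - y(0), with y(0) = 0, y'(0) = -4, the left side becomes (s^2 - 2*s + 2)Y - (-4).
The right side is L{t^4} = 24/s^5.
So (s^2 - 2*s + 2)Y = 24/s^5 + (-4).
Divide through and combine into a single rational function.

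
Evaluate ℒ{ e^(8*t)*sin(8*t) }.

L{sin(8t)} = 8/(s^2 + 64).
By the first shifting theorem, multiplying by e^(8t) replaces s with s - 8.

8/((s - 8)^2 + 64)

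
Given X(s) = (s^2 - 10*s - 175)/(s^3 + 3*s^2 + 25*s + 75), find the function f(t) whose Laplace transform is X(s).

f(t) = -5*sin(5*t) + 5*cos(5*t) - 4*exp(-3*t)

Factor the denominator: s^3 + 3*s^2 + 25*s + 75 = (s + 3)*(s^2 + 25).
Partial fraction decomposition gives [-4/(s + 3)] + [5*s/(s^2 + 25)] + [-25/(s^2 + 25)].
Invert each term: -4/(s + 3) ↔ -4e^(-3t); 5·s/(s^2 + 25) ↔ 5cos(5t); -5·5/(s^2 + 25) ↔ -5sin(5t).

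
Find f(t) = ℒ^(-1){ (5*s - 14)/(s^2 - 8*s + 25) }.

f(t) = 2*exp(4*t)*sin(3*t) + 5*exp(4*t)*cos(3*t)

Complete the square in the denominator: s^2 - 8*s + 25 = (s - 4)^2 + 3^2.
Split the numerator to match: 5*s - 14 = 5·(s - 4) + 2·3.
Invert each term: 5·(s - 4)/((s - 4)^2 + 9) ↔ 5e^(4t)cos(3t); 2·3/((s - 4)^2 + 9) ↔ 2e^(4t)sin(3t).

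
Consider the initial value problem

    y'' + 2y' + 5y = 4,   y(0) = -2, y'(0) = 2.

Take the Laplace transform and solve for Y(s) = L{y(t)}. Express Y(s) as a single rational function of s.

Y(s) = (-2*s^2 - 2*s + 4)/(s^3 + 2*s^2 + 5*s)

Take the Laplace transform of both sides.
Using L{y''} = s^2 Y - s·y(0) - y'(0) and L{y'} = sY - y(0), with y(0) = -2, y'(0) = 2, the left side becomes (s^2 + 2*s + 5)Y - (-2*s - 2).
The right side is L{4} = 4/s.
So (s^2 + 2*s + 5)Y = 4/s + (-2*s - 2).
Solve for Y(s) and write it as one ratio of polynomials.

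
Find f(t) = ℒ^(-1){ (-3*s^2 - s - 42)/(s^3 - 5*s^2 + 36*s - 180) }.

Factor the denominator: s^3 - 5*s^2 + 36*s - 180 = (s - 5)*(s^2 + 36).
Partial fraction decomposition gives [-2/(s - 5)] + [-s/(s^2 + 36)] + [-6/(s^2 + 36)].
Invert each term: -2/(s - 5) ↔ -2e^(5t); -1·s/(s^2 + 36) ↔ -cos(6t); -1·6/(s^2 + 36) ↔ -sin(6t).

f(t) = -2*exp(5*t) - sin(6*t) - cos(6*t)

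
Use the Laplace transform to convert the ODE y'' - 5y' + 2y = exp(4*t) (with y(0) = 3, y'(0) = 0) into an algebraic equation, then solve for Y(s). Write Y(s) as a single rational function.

Y(s) = (3*s^2 - 27*s + 61)/(s^3 - 9*s^2 + 22*s - 8)

Laplace-transform each side.
With L{y''} = s^2 Y - s·y(0) - y'(0) and L{y'} = sY - y(0), with y(0) = 3, y'(0) = 0: the LHS transforms to (s^2 - 5*s + 2)Y - (3*s - 15).
The right side is L{exp(4*t)} = 1/(s - 4).
So (s^2 - 5*s + 2)Y = 1/(s - 4) + (3*s - 15).
Solve for Y(s) and write it as one ratio of polynomials.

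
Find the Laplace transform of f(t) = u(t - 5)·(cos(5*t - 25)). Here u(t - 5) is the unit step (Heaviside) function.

By the second shifting theorem, L{u(t - c)·g(t - c)} = e^(-cs)·G(s) with c = 5 and G(s) = L{g(t)}.
L{cos(5t)} = s/(s^2 + 25).

s*exp(-5*s)/(s^2 + 25)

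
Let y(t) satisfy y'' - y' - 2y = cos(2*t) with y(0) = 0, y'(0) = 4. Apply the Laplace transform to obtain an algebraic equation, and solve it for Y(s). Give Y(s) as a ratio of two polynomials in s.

Transform both sides with L{·}.
Using L{y''} = s^2 Y - s·y(0) - y'(0) and L{y'} = sY - y(0), with y(0) = 0, y'(0) = 4, the left side becomes (s^2 - s - 2)Y - (4).
The right side is L{cos(2*t)} = s/(s^2 + 4).
So (s^2 - s - 2)Y = s/(s^2 + 4) + (4).
Divide through and combine into a single rational function.

Y(s) = (4*s^2 + s + 16)/(s^4 - s^3 + 2*s^2 - 4*s - 8)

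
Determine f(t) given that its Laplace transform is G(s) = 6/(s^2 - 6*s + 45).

Rewrite the denominator: s^2 - 6*s + 45 = (s - 3)^2 + 36.
The form in (s - 3) signals a first-shifting-theorem factor e^(3t).
Since L{sin(6t)} = 6/(s^2 + 36), the inverse is e^(3*t)*sin(6*t).

f(t) = exp(3*t)*sin(6*t)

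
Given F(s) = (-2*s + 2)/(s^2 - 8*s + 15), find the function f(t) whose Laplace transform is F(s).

f(t) = -4*exp(5*t) + 2*exp(3*t)

Factor the denominator: s^2 - 8*s + 15 = (s - 5)*(s - 3).
Partial fraction decomposition gives [2/(s - 3)] + [-4/(s - 5)].
Invert each term: 2/(s - 3) ↔ 2e^(3t); -4/(s - 5) ↔ -4e^(5t).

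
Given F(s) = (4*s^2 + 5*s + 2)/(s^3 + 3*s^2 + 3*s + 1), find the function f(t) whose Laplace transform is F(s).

f(t) = t^2*exp(-t)/2 - 3*t*exp(-t) + 4*exp(-t)

Factor the denominator: s^3 + 3*s^2 + 3*s + 1 = (s + 1)^3.
Partial fraction decomposition gives [4/(s + 1)] + [-3/(s + 1)^2] + [(s + 1)^(-3)].
Invert each term: 4/(s + 1) ↔ 4e^(-t); -3/(s + 1)^2 ↔ -3t·e^(-t); 1/(s + 1)^3 ↔ (1/2)t^2·e^(-t).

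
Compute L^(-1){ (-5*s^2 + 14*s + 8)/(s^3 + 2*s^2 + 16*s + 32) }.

Factor the denominator: s^3 + 2*s^2 + 16*s + 32 = (s + 2)*(s^2 + 16).
Partial fraction decomposition gives [-2/(s + 2)] + [-3*s/(s^2 + 16)] + [20/(s^2 + 16)].
Invert each term: -2/(s + 2) ↔ -2e^(-2t); -3·s/(s^2 + 16) ↔ -3cos(4t); 5·4/(s^2 + 16) ↔ 5sin(4t).

5*sin(4*t) - 3*cos(4*t) - 2*exp(-2*t)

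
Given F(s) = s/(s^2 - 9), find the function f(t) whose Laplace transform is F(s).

Since L{cosh(3t)} = s/(s^2 - 9), the inverse is cosh(3*t).

f(t) = cosh(3*t)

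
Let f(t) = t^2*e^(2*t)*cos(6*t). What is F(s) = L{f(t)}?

L{cos(6t)} = s/(s^2 + 36).
Multiplying by e^(2t) shifts s → s - 2, so L{e^(2*t)*cos(6*t)} = (s - 2)/((s - 2)^2 + 36).
Then apply L{t^2·g(t)} = (-1)^2 d^2/ds^2[G(s)] with G(s) = (s - 2)/((s - 2)^2 + 36):
differentiating 2 times and applying the sign gives 2*(s - 2)*(s^2 - 4*s - 104)/(s^2 - 4*s + 40)^3.

F(s) = 2*(s - 2)*(s^2 - 4*s - 104)/(s^2 - 4*s + 40)^3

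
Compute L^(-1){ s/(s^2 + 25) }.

Since L{cos(5t)} = s/(s^2 + 25), the inverse is cos(5*t).

cos(5*t)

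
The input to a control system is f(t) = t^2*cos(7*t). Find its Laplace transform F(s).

L{cos(7t)} = s/(s^2 + 49).
Then apply L{t^2·g(t)} = (-1)^2 d^2/ds^2[G(s)] with G(s) = s/(s^2 + 49):
differentiating 2 times and applying the sign gives 2*s*(s^2 - 147)/(s^2 + 49)^3.

F(s) = 2*s*(s^2 - 147)/(s^2 + 49)^3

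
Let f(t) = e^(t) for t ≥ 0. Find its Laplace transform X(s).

L{e^(t)} = 1/(s - 1).

X(s) = 1/(s - 1)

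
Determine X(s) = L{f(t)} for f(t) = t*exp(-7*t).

X(s) = (s + 7)^(-2)

L{e^(-7t)} = 1/(s + 7).
Then apply L{t·g(t)} = -d/ds[G(s)] with G(s) = 1/(s + 7):
differentiating 1 time and applying the sign gives (s + 7)^(-2).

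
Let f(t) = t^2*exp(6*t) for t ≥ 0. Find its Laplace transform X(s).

X(s) = 2/(s - 6)^3

L{e^(6t)} = 1/(s - 6).
Then apply L{t^2·g(t)} = (-1)^2 d^2/ds^2[G(s)] with G(s) = 1/(s - 6):
differentiating 2 times and applying the sign gives 2/(s - 6)^3.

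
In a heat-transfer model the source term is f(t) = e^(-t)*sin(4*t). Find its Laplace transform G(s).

L{sin(4t)} = 4/(s^2 + 16).
By the first shifting theorem, multiplying by e^(-t) replaces s with s + 1.

G(s) = 4/((s + 1)^2 + 16)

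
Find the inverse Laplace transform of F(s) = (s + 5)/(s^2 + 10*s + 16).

exp(-5*t)*cosh(3*t)

Rewrite the denominator: s^2 + 10*s + 16 = (s + 5)^2 - 9.
The form in (s + 5) signals a first-shifting-theorem factor e^(-5t).
Since L{cosh(3t)} = s/(s^2 - 9), the inverse is e^(-5*t)*cosh(3*t).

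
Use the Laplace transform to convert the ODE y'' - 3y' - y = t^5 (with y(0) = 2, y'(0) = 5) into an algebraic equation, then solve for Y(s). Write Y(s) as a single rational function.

Laplace-transform each side.
The derivative rules (L{y''} = s^2 Y - s·y(0) - y'(0) and L{y'} = sY - y(0), with y(0) = 2, y'(0) = 5) turn the left side into (s^2 - 3*s - 1)Y - (2*s - 1).
The right side is L{t^5} = 120/s^6.
So (s^2 - 3*s - 1)Y = 120/s^6 + (2*s - 1).
Solve for Y(s) and write it as one ratio of polynomials.

Y(s) = (2*s^7 - s^6 + 120)/(s^8 - 3*s^7 - s^6)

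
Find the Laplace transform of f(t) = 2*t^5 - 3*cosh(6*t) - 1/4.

The transform is linear, so treat each term independently.
(2)·[L{t^5} = 5!/s^6 = 120/s^6]; L{-1/4} = (-1/4)/s; (-3)·[L{cosh(6t)} = s/(s^2 - 36)].

-3*s/(s^2 - 36) - 1/(4*s) + 240/s^6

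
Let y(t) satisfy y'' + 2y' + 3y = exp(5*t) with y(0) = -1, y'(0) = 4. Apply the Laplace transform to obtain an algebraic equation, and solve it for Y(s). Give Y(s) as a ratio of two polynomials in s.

Y(s) = (-s^2 + 7*s - 9)/(s^3 - 3*s^2 - 7*s - 15)

Transform both sides with L{·}.
The derivative rules (L{y''} = s^2 Y - s·y(0) - y'(0) and L{y'} = sY - y(0), with y(0) = -1, y'(0) = 4) turn the left side into (s^2 + 2*s + 3)Y - (-s + 2).
The right side is L{exp(5*t)} = 1/(s - 5).
So (s^2 + 2*s + 3)Y = 1/(s - 5) + (-s + 2).
Solve for Y(s) and write it as one ratio of polynomials.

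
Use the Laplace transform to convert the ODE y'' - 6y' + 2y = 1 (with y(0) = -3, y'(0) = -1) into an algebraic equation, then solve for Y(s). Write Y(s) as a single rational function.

Y(s) = (-3*s^2 + 17*s + 1)/(s^3 - 6*s^2 + 2*s)

Take the Laplace transform of both sides.
The derivative rules (L{y''} = s^2 Y - s·y(0) - y'(0) and L{y'} = sY - y(0), with y(0) = -3, y'(0) = -1) turn the left side into (s^2 - 6*s + 2)Y - (-3*s + 17).
The right side is L{1} = 1/s.
So (s^2 - 6*s + 2)Y = 1/s + (-3*s + 17).
Isolate Y and clear denominators.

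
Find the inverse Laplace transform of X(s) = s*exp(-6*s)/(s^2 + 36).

The factor e^(-6s) signals a time shift by c = 6 (second shifting theorem).
L{cos(6t)} = s/(s^2 + 36), so L^-1{s/(s^2 + 36)} = cos(6*t).
Hence the inverse is u(t - 6) times that function evaluated at t - 6.

Heaviside(t - 6)*(cos(6*t - 36))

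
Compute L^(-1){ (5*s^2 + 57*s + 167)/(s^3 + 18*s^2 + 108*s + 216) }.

5*t^2*exp(-6*t)/2 - 3*t*exp(-6*t) + 5*exp(-6*t)

Factor the denominator: s^3 + 18*s^2 + 108*s + 216 = (s + 6)^3.
Partial fraction decomposition gives [5/(s + 6)] + [-3/(s + 6)^2] + [5/(s + 6)^3].
Invert each term: 5/(s + 6) ↔ 5e^(-6t); -3/(s + 6)^2 ↔ -3t·e^(-6t); 5/(s + 6)^3 ↔ (5/2)t^2·e^(-6t).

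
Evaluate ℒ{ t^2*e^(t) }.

2/(s - 1)^3

L{t^2} = 2!/s^3 = 2/s^3.
By the first shifting theorem, multiplying by e^(t) replaces s with s - 1.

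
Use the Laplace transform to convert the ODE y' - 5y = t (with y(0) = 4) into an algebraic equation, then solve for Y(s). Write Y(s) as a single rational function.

Y(s) = (4*s^2 + 1)/(s^3 - 5*s^2)

Take the Laplace transform of both sides.
Using L{y'} = sY - y(0) = sY - 4, the left side becomes (s - 5)Y - (4).
The right side is L{t} = s^(-2).
So (s - 5)Y = s^(-2) + (4).
Isolate Y and clear denominators.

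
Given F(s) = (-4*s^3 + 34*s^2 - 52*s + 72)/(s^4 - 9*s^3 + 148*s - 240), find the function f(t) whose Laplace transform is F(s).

Factor the denominator: s^4 - 9*s^3 + 148*s - 240 = (s - 6)*(s - 5)*(s - 2)*(s + 4).
Partial fraction decomposition gives [-2/(s + 4)] + [1/(s - 2)] + [3/(s - 6)] + [-6/(s - 5)].
Invert each term: -2/(s + 4) ↔ -2e^(-4t); 1/(s - 2) ↔ e^(2t); 3/(s - 6) ↔ 3e^(6t); -6/(s - 5) ↔ -6e^(5t).

f(t) = 3*exp(6*t) - 6*exp(5*t) + exp(2*t) - 2*exp(-4*t)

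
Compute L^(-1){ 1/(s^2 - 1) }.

sinh(t)

Since L{sinh(t)} = 1/(s^2 - 1), the inverse is sinh(t).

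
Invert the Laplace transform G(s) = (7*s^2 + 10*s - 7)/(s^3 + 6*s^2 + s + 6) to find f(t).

f(t) = -2*sin(t) + 2*cos(t) + 5*exp(-6*t)

Factor the denominator: s^3 + 6*s^2 + s + 6 = (s + 6)*(s^2 + 1).
Partial fraction decomposition gives [5/(s + 6)] + [2*s/(s^2 + 1)] + [-2/(s^2 + 1)].
Invert each term: 5/(s + 6) ↔ 5e^(-6t); 2·s/(s^2 + 1) ↔ 2cos(t); -2·1/(s^2 + 1) ↔ -2sin(t).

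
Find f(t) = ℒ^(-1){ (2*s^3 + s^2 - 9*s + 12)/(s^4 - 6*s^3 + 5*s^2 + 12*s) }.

f(t) = 6*exp(4*t) - 4*exp(3*t) + 1 - exp(-t)

Factor the denominator: s^4 - 6*s^3 + 5*s^2 + 12*s = s*(s - 4)*(s - 3)*(s + 1).
Partial fraction decomposition gives [6/(s - 4)] + [-4/(s - 3)] + [1/s] + [-1/(s + 1)].
Invert each term: 6/(s - 4) ↔ 6e^(4t); -4/(s - 3) ↔ -4e^(3t); 1/(s - 0) ↔ e^(0t); -1/(s + 1) ↔ -e^(-t).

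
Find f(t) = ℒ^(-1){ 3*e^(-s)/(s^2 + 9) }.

The factor e^(-s) signals a time shift by c = 1 (second shifting theorem).
L{sin(3t)} = 3/(s^2 + 9), so L^-1{3/(s^2 + 9)} = sin(3*t).
Hence the inverse is u(t - 1) times that function evaluated at t - 1.

f(t) = Heaviside(t - 1)*(sin(3*t - 3))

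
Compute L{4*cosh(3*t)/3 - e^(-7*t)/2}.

The transform is linear, so treat each term independently.
(-1/2)·[L{e^(-7t)} = 1/(s + 7)]; (4/3)·[L{cosh(3t)} = s/(s^2 - 9)].

4*s/(3*(s^2 - 9)) - 1/(2*(s + 7))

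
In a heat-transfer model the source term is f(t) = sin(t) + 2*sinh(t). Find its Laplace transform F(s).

F(s) = 1/(s^2 + 1) + 2/(s^2 - 1)

Apply the Laplace transform termwise.
L{sin(t)} = 1/(s^2 + 1); (2)·[L{sinh(t)} = 1/(s^2 - 1)].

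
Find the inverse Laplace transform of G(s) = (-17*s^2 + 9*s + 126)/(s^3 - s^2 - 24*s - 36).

-6*exp(6*t) - 5*exp(-2*t) - 6*exp(-3*t)

Factor the denominator: s^3 - s^2 - 24*s - 36 = (s - 6)*(s + 2)*(s + 3).
Partial fraction decomposition gives [-5/(s + 2)] + [-6/(s - 6)] + [-6/(s + 3)].
Invert each term: -5/(s + 2) ↔ -5e^(-2t); -6/(s - 6) ↔ -6e^(6t); -6/(s + 3) ↔ -6e^(-3t).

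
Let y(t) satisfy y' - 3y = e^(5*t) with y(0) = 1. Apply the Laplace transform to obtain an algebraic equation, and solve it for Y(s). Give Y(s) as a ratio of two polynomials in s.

Laplace-transform each side.
With L{y'} = sY - y(0) = sY - 1: the LHS transforms to (s - 3)Y - (1).
The right side is L{e^(5*t)} = 1/(s - 5).
So (s - 3)Y = 1/(s - 5) + (1).
Divide through and combine into a single rational function.

Y(s) = (s - 4)/(s^2 - 8*s + 15)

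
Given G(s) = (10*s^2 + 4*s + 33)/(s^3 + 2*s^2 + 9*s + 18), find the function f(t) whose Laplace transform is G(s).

f(t) = -2*sin(3*t) + 5*cos(3*t) + 5*exp(-2*t)

Factor the denominator: s^3 + 2*s^2 + 9*s + 18 = (s + 2)*(s^2 + 9).
Partial fraction decomposition gives [5/(s + 2)] + [5*s/(s^2 + 9)] + [-6/(s^2 + 9)].
Invert each term: 5/(s + 2) ↔ 5e^(-2t); 5·s/(s^2 + 9) ↔ 5cos(3t); -2·3/(s^2 + 9) ↔ -2sin(3t).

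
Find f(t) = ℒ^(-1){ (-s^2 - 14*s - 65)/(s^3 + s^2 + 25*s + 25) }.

f(t) = -3*sin(5*t) + cos(5*t) - 2*exp(-t)

Factor the denominator: s^3 + s^2 + 25*s + 25 = (s + 1)*(s^2 + 25).
Partial fraction decomposition gives [-2/(s + 1)] + [s/(s^2 + 25)] + [-15/(s^2 + 25)].
Invert each term: -2/(s + 1) ↔ -2e^(-t); 1·s/(s^2 + 25) ↔ cos(5t); -3·5/(s^2 + 25) ↔ -3sin(5t).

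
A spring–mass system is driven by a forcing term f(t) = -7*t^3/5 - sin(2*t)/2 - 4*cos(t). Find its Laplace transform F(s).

F(s) = -4*s/(s^2 + 1) - 1/(s^2 + 4) - 42/(5*s^4)

The transform is linear, so treat each term independently.
(-4)·[L{cos(t)} = s/(s^2 + 1)]; (-1/2)·[L{sin(2t)} = 2/(s^2 + 4)]; (-7/5)·[L{t^3} = 3!/s^4 = 6/s^4].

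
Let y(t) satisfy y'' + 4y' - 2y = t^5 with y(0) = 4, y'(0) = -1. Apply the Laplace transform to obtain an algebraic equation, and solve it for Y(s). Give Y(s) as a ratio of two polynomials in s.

Y(s) = (4*s^7 + 15*s^6 + 120)/(s^8 + 4*s^7 - 2*s^6)

Take the Laplace transform of both sides.
The derivative rules (L{y''} = s^2 Y - s·y(0) - y'(0) and L{y'} = sY - y(0), with y(0) = 4, y'(0) = -1) turn the left side into (s^2 + 4*s - 2)Y - (4*s + 15).
The right side is L{t^5} = 120/s^6.
So (s^2 + 4*s - 2)Y = 120/s^6 + (4*s + 15).
Divide through and combine into a single rational function.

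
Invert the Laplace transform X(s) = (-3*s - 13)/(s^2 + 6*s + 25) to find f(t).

Complete the square in the denominator: s^2 + 6*s + 25 = (s + 3)^2 + 4^2.
Split the numerator to match: -3*s - 13 = -3·(s + 3) - 1·4.
Invert each term: -3·(s + 3)/((s + 3)^2 + 16) ↔ -3e^(-3t)cos(4t); -1·4/((s + 3)^2 + 16) ↔ -e^(-3t)sin(4t).

f(t) = -exp(-3*t)*sin(4*t) - 3*exp(-3*t)*cos(4*t)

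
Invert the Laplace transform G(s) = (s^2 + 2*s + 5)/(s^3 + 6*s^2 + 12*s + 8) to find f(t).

Factor the denominator: s^3 + 6*s^2 + 12*s + 8 = (s + 2)^3.
Partial fraction decomposition gives [1/(s + 2)] + [-2/(s + 2)^2] + [5/(s + 2)^3].
Invert each term: 1/(s + 2) ↔ e^(-2t); -2/(s + 2)^2 ↔ -2t·e^(-2t); 5/(s + 2)^3 ↔ (5/2)t^2·e^(-2t).

f(t) = 5*t^2*exp(-2*t)/2 - 2*t*exp(-2*t) + exp(-2*t)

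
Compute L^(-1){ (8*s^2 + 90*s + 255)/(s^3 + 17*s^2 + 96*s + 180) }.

Factor the denominator: s^3 + 17*s^2 + 96*s + 180 = (s + 5)*(s + 6)^2.
Partial fraction decomposition gives [3/(s + 6)] + [-3/(s + 6)^2] + [5/(s + 5)].
Invert each term: 3/(s + 6) ↔ 3e^(-6t); -3/(s + 6)^2 ↔ -3t·e^(-6t); 5/(s + 5) ↔ 5e^(-5t).

-3*t*exp(-6*t) + 5*exp(-5*t) + 3*exp(-6*t)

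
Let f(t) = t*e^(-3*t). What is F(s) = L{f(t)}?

F(s) = (s + 3)^(-2)

L{e^(-3t)} = 1/(s + 3).
Then apply L{t·g(t)} = -d/ds[G(s)] with G(s) = 1/(s + 3):
differentiating 1 time and applying the sign gives (s + 3)^(-2).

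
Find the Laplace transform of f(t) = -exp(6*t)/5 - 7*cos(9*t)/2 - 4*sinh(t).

-7*s/(2*(s^2 + 81)) - 4/(s^2 - 1) - 1/(5*(s - 6))

By linearity of the Laplace transform, transform each term separately.
(-1/5)·[L{e^(6t)} = 1/(s - 6)]; (-4)·[L{sinh(t)} = 1/(s^2 - 1)]; (-7/2)·[L{cos(9t)} = s/(s^2 + 81)].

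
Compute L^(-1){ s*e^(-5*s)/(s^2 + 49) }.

Heaviside(t - 5)*(cos(7*t - 35))

The factor e^(-5s) signals a time shift by c = 5 (second shifting theorem).
L{cos(7t)} = s/(s^2 + 49), so L^-1{s/(s^2 + 49)} = cos(7*t).
Hence the inverse is u(t - 5) times that function evaluated at t - 5.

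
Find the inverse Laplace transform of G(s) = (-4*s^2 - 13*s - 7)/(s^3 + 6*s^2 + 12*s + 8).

Factor the denominator: s^3 + 6*s^2 + 12*s + 8 = (s + 2)^3.
Partial fraction decomposition gives [-4/(s + 2)] + [3/(s + 2)^2] + [3/(s + 2)^3].
Invert each term: -4/(s + 2) ↔ -4e^(-2t); 3/(s + 2)^2 ↔ 3t·e^(-2t); 3/(s + 2)^3 ↔ (3/2)t^2·e^(-2t).

3*t^2*exp(-2*t)/2 + 3*t*exp(-2*t) - 4*exp(-2*t)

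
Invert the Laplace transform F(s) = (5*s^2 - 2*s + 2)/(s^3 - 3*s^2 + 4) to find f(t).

f(t) = 6*t*exp(2*t) + 4*exp(2*t) + exp(-t)

Factor the denominator: s^3 - 3*s^2 + 4 = (s - 2)^2*(s + 1).
Partial fraction decomposition gives [4/(s - 2)] + [6/(s - 2)^2] + [1/(s + 1)].
Invert each term: 4/(s - 2) ↔ 4e^(2t); 6/(s - 2)^2 ↔ 6t·e^(2t); 1/(s + 1) ↔ e^(-t).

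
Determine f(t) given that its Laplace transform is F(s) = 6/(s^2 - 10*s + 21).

f(t) = 3*exp(5*t)*sinh(2*t)

Rewrite the denominator: s^2 - 10*s + 21 = (s - 5)^2 - 4.
The form in (s - 5) signals a first-shifting-theorem factor e^(5t).
Since L{sinh(2t)} = 2/(s^2 - 4), the inverse is e^(5*t)*sinh(2*t), scaled by 3.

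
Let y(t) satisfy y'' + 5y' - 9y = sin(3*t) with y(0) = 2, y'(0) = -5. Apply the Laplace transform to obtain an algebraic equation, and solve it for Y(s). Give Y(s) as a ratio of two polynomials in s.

Y(s) = (2*s^3 + 5*s^2 + 18*s + 48)/(s^4 + 5*s^3 + 45*s - 81)

Take the Laplace transform of both sides.
The derivative rules (L{y''} = s^2 Y - s·y(0) - y'(0) and L{y'} = sY - y(0), with y(0) = 2, y'(0) = -5) turn the left side into (s^2 + 5*s - 9)Y - (2*s + 5).
The right side is L{sin(3*t)} = 3/(s^2 + 9).
So (s^2 + 5*s - 9)Y = 3/(s^2 + 9) + (2*s + 5).
Solve for Y(s) and write it as one ratio of polynomials.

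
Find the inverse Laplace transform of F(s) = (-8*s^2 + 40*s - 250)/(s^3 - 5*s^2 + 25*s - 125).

-5*exp(5*t) + 5*sin(5*t) - 3*cos(5*t)

Factor the denominator: s^3 - 5*s^2 + 25*s - 125 = (s - 5)*(s^2 + 25).
Partial fraction decomposition gives [-5/(s - 5)] + [-3*s/(s^2 + 25)] + [25/(s^2 + 25)].
Invert each term: -5/(s - 5) ↔ -5e^(5t); -3·s/(s^2 + 25) ↔ -3cos(5t); 5·5/(s^2 + 25) ↔ 5sin(5t).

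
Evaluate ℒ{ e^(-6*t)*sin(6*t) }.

L{sin(6t)} = 6/(s^2 + 36).
By the first shifting theorem, multiplying by e^(-6t) replaces s with s + 6.

6/((s + 6)^2 + 36)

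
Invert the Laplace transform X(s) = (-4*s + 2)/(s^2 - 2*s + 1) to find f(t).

Factor the denominator: s^2 - 2*s + 1 = (s - 1)^2.
Partial fraction decomposition gives [-4/(s - 1)] + [-2/(s - 1)^2].
Invert each term: -4/(s - 1) ↔ -4e^(t); -2/(s - 1)^2 ↔ -2t·e^(t).

f(t) = -2*t*exp(t) - 4*exp(t)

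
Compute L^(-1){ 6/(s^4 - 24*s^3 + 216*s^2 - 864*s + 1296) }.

t^3*exp(6*t)

Rewrite the denominator: s^4 - 24*s^3 + 216*s^2 - 864*s + 1296 = (s - 6)^4.
The form in (s - 6) signals a first-shifting-theorem factor e^(6t).
Since L{t^3} = 3!/s^4 = 6/s^4, the inverse is t^3*e^(6*t).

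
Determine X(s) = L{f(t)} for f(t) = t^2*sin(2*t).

L{sin(2t)} = 2/(s^2 + 4).
Then apply L{t^2·g(t)} = (-1)^2 d^2/ds^2[G(s)] with G(s) = 2/(s^2 + 4):
differentiating 2 times and applying the sign gives 4*(3*s^2 - 4)/(s^2 + 4)^3.

X(s) = 4*(3*s^2 - 4)/(s^2 + 4)^3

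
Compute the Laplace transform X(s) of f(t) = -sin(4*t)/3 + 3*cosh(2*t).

X(s) = 3*s/(s^2 - 4) - 4/(3*(s^2 + 16))

Apply the Laplace transform termwise.
(-1/3)·[L{sin(4t)} = 4/(s^2 + 16)]; (3)·[L{cosh(2t)} = s/(s^2 - 4)].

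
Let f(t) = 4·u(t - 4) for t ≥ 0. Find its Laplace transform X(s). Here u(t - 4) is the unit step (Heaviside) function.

By the second shifting theorem, L{u(t - c)·g(t - c)} = e^(-cs)·G(s) with c = 4 and G(s) = L{g(t)}.
L{4} = 4/s.

X(s) = 4*exp(-4*s)/s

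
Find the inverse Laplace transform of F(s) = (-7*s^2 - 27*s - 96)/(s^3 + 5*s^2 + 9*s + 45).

Factor the denominator: s^3 + 5*s^2 + 9*s + 45 = (s + 5)*(s^2 + 9).
Partial fraction decomposition gives [-4/(s + 5)] + [-3*s/(s^2 + 9)] + [-12/(s^2 + 9)].
Invert each term: -4/(s + 5) ↔ -4e^(-5t); -3·s/(s^2 + 9) ↔ -3cos(3t); -4·3/(s^2 + 9) ↔ -4sin(3t).

-4*sin(3*t) - 3*cos(3*t) - 4*exp(-5*t)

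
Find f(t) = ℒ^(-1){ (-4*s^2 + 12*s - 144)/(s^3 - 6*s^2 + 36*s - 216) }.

f(t) = -3*exp(6*t) + sin(6*t) - cos(6*t)

Factor the denominator: s^3 - 6*s^2 + 36*s - 216 = (s - 6)*(s^2 + 36).
Partial fraction decomposition gives [-3/(s - 6)] + [-s/(s^2 + 36)] + [6/(s^2 + 36)].
Invert each term: -3/(s - 6) ↔ -3e^(6t); -1·s/(s^2 + 36) ↔ -cos(6t); 1·6/(s^2 + 36) ↔ sin(6t).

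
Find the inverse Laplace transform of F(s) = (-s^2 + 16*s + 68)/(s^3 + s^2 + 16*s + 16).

5*sin(4*t) - 4*cos(4*t) + 3*exp(-t)

Factor the denominator: s^3 + s^2 + 16*s + 16 = (s + 1)*(s^2 + 16).
Partial fraction decomposition gives [3/(s + 1)] + [-4*s/(s^2 + 16)] + [20/(s^2 + 16)].
Invert each term: 3/(s + 1) ↔ 3e^(-t); -4·s/(s^2 + 16) ↔ -4cos(4t); 5·4/(s^2 + 16) ↔ 5sin(4t).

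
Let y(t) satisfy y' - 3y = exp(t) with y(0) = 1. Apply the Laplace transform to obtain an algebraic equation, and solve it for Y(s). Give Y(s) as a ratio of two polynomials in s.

Y(s) = s/(s^2 - 4*s + 3)

Apply the Laplace transform to the equation.
Using L{y'} = sY - y(0) = sY - 1, the left side becomes (s - 3)Y - (1).
The right side is L{exp(t)} = 1/(s - 1).
So (s - 3)Y = 1/(s - 1) + (1).
Isolate Y and clear denominators.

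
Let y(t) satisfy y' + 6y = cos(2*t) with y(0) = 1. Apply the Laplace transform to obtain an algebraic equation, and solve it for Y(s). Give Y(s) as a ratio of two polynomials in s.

Apply the Laplace transform to the equation.
The derivative rules (L{y'} = sY - y(0) = sY - 1) turn the left side into (s + 6)Y - (1).
The right side is L{cos(2*t)} = s/(s^2 + 4).
So (s + 6)Y = s/(s^2 + 4) + (1).
Solve for Y(s) and write it as one ratio of polynomials.

Y(s) = (s^2 + s + 4)/(s^3 + 6*s^2 + 4*s + 24)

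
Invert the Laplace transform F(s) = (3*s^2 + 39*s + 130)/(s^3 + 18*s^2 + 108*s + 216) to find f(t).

f(t) = 2*t^2*exp(-6*t) + 3*t*exp(-6*t) + 3*exp(-6*t)

Factor the denominator: s^3 + 18*s^2 + 108*s + 216 = (s + 6)^3.
Partial fraction decomposition gives [3/(s + 6)] + [3/(s + 6)^2] + [4/(s + 6)^3].
Invert each term: 3/(s + 6) ↔ 3e^(-6t); 3/(s + 6)^2 ↔ 3t·e^(-6t); 4/(s + 6)^3 ↔ (2)t^2·e^(-6t).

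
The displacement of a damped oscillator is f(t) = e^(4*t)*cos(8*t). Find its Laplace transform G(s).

G(s) = (s - 4)/((s - 4)^2 + 64)

L{cos(8t)} = s/(s^2 + 64).
By the first shifting theorem, multiplying by e^(4t) replaces s with s - 4.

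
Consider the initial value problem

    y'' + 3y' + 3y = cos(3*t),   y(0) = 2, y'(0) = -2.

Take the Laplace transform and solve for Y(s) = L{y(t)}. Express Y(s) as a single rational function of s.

Y(s) = (2*s^3 + 4*s^2 + 19*s + 36)/(s^4 + 3*s^3 + 12*s^2 + 27*s + 27)

Apply the Laplace transform to the equation.
Using L{y''} = s^2 Y - s·y(0) - y'(0) and L{y'} = sY - y(0), with y(0) = 2, y'(0) = -2, the left side becomes (s^2 + 3*s + 3)Y - (2*s + 4).
The right side is L{cos(3*t)} = s/(s^2 + 9).
So (s^2 + 3*s + 3)Y = s/(s^2 + 9) + (2*s + 4).
Solve for Y(s) and write it as one ratio of polynomials.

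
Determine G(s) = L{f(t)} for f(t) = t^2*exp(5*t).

L{e^(5t)} = 1/(s - 5).
Then apply L{t^2·g(t)} = (-1)^2 d^2/ds^2[H(s)] with H(s) = 1/(s - 5):
differentiating 2 times and applying the sign gives 2/(s - 5)^3.

G(s) = 2/(s - 5)^3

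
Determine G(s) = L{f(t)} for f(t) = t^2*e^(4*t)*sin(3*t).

G(s) = 18*(s^2 - 8*s + 13)/(s^2 - 8*s + 25)^3

L{sin(3t)} = 3/(s^2 + 9).
Multiplying by e^(4t) shifts s → s - 4, so L{e^(4*t)*sin(3*t)} = 3/((s - 4)^2 + 9).
Then apply L{t^2·g(t)} = (-1)^2 d^2/ds^2[H(s)] with H(s) = 3/((s - 4)^2 + 9):
differentiating 2 times and applying the sign gives 18*(s^2 - 8*s + 13)/(s^2 - 8*s + 25)^3.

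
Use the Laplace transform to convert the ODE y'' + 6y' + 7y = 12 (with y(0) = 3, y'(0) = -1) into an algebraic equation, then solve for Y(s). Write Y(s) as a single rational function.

Y(s) = (3*s^2 + 17*s + 12)/(s^3 + 6*s^2 + 7*s)

Transform both sides with L{·}.
Using L{y''} = s^2 Y - s·y(0) - y'(0) and L{y'} = sY - y(0), with y(0) = 3, y'(0) = -1, the left side becomes (s^2 + 6*s + 7)Y - (3*s + 17).
The right side is L{12} = 12/s.
So (s^2 + 6*s + 7)Y = 12/s + (3*s + 17).
Isolate Y and clear denominators.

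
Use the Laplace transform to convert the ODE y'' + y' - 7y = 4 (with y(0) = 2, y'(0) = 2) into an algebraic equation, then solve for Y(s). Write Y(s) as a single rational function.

Y(s) = (2*s^2 + 4*s + 4)/(s^3 + s^2 - 7*s)

Transform both sides with L{·}.
The derivative rules (L{y''} = s^2 Y - s·y(0) - y'(0) and L{y'} = sY - y(0), with y(0) = 2, y'(0) = 2) turn the left side into (s^2 + s - 7)Y - (2*s + 4).
The right side is L{4} = 4/s.
So (s^2 + s - 7)Y = 4/s + (2*s + 4).
Solve for Y(s) and write it as one ratio of polynomials.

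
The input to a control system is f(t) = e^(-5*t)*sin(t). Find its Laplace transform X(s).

X(s) = 1/((s + 5)^2 + 1)

L{sin(t)} = 1/(s^2 + 1).
By the first shifting theorem, multiplying by e^(-5t) replaces s with s + 5.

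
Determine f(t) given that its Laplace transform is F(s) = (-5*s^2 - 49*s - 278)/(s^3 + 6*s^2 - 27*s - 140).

f(t) = -6*exp(5*t) + 6*exp(-4*t) - 5*exp(-7*t)

Factor the denominator: s^3 + 6*s^2 - 27*s - 140 = (s - 5)*(s + 4)*(s + 7).
Partial fraction decomposition gives [-6/(s - 5)] + [-5/(s + 7)] + [6/(s + 4)].
Invert each term: -6/(s - 5) ↔ -6e^(5t); -5/(s + 7) ↔ -5e^(-7t); 6/(s + 4) ↔ 6e^(-4t).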